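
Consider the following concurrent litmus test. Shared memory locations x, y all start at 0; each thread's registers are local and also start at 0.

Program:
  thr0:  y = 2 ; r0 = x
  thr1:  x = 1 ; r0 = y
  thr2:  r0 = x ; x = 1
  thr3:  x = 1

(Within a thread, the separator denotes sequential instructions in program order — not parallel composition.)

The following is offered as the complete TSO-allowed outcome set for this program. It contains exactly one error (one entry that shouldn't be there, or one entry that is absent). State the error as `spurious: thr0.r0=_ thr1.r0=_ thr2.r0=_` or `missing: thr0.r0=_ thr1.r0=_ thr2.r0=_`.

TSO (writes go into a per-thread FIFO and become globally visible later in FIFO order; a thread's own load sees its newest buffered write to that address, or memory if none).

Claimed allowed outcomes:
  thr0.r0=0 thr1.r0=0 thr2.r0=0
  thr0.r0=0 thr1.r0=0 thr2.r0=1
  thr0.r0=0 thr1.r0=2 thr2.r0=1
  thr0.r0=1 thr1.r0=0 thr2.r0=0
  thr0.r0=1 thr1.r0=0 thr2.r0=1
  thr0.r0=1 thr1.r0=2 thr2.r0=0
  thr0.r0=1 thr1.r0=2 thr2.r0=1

missing: thr0.r0=0 thr1.r0=2 thr2.r0=0

outcome vector order: (thr0.r0,thr1.r0,thr2.r0)
under TSO → 0/0/0 0/0/1 0/2/0 0/2/1 1/0/0 1/0/1 1/2/0 1/2/1
TSO∖claimed = {0/2/0}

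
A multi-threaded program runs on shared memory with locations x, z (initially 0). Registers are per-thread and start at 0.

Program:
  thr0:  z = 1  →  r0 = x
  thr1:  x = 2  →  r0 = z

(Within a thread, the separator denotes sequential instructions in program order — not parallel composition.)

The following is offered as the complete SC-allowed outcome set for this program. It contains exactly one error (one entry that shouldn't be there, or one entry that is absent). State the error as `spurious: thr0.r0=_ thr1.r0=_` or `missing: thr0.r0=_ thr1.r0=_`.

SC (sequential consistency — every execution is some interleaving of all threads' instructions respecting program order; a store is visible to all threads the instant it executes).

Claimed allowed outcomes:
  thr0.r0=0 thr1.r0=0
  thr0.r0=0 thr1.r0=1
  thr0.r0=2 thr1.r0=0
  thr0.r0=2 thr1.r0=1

spurious: thr0.r0=0 thr1.r0=0

outcome vector order: (thr0.r0,thr1.r0)
under SC → (0,1) (2,0) (2,1)
claimed∖SC = {(0,0)}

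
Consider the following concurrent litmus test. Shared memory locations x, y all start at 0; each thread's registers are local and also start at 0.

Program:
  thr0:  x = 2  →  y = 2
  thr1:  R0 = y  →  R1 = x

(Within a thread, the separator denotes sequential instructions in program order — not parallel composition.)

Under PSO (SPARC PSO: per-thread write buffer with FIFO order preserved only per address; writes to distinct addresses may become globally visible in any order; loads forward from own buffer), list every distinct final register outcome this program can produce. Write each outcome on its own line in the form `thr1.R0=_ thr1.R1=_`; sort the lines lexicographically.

outcome vector order: (thr1.R0,thr1.R1)
|PSO outcomes| = 4

thr1.R0=0 thr1.R1=0
thr1.R0=0 thr1.R1=2
thr1.R0=2 thr1.R1=0
thr1.R0=2 thr1.R1=2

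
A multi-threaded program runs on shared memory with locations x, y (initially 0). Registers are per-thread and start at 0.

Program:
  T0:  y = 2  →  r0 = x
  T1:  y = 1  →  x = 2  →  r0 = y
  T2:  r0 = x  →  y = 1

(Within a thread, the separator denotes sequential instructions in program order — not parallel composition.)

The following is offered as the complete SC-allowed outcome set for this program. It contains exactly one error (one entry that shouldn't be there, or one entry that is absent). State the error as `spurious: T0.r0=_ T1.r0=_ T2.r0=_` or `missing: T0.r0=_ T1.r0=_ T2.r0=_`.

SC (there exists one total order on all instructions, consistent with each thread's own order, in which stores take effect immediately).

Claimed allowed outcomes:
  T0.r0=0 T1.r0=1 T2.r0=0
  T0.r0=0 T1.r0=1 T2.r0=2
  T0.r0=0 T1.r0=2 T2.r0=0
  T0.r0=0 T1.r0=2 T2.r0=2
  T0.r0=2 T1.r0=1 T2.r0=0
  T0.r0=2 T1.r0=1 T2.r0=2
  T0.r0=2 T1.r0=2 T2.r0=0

missing: T0.r0=2 T1.r0=2 T2.r0=2

outcome vector order: (T0.r0,T1.r0,T2.r0)
[SC] allowed = {010; 012; 020; 022; 210; 212; 220; 222}
SC∖claimed = {222}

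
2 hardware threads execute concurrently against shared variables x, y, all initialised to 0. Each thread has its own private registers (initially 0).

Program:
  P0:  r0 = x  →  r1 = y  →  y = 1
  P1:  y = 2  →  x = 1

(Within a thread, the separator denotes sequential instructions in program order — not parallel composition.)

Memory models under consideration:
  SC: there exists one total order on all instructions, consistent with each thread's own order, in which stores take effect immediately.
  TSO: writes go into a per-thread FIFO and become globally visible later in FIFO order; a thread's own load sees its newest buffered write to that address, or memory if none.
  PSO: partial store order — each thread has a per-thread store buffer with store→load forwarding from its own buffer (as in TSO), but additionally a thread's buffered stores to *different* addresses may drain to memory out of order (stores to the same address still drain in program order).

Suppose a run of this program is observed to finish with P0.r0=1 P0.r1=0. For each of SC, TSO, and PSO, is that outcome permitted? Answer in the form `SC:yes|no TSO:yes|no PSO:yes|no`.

outcome vector order: (P0.r0,P0.r1)
SC: 3 outcomes — {<0 0> <0 2> <1 2>}
TSO: 3 outcomes — {<0 0> <0 2> <1 2>}
PSO: 4 outcomes — {<0 0> <0 2> <1 0> <1 2>}
target <1 0> ∈ {PSO}

SC:no TSO:no PSO:yes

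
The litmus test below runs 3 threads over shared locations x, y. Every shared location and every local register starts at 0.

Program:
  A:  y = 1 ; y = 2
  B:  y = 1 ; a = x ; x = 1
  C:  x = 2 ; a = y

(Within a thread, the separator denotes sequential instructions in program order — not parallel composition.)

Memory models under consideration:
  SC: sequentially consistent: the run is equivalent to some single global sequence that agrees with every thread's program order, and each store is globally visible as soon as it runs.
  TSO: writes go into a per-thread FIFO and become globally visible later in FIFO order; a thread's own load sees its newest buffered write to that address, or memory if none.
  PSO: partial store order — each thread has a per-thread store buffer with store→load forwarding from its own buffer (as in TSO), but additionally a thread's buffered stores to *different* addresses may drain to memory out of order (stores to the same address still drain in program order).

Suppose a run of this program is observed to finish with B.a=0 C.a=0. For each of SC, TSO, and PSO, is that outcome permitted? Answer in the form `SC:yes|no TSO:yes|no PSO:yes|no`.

SC:no TSO:yes PSO:yes

outcome vector order: (B.a,C.a)
[SC] allowed = {01, 02, 20, 21, 22}
[TSO] allowed = {00, 01, 02, 20, 21, 22}
[PSO] allowed = {00, 01, 02, 20, 21, 22}
target 00 ∈ {TSO,PSO}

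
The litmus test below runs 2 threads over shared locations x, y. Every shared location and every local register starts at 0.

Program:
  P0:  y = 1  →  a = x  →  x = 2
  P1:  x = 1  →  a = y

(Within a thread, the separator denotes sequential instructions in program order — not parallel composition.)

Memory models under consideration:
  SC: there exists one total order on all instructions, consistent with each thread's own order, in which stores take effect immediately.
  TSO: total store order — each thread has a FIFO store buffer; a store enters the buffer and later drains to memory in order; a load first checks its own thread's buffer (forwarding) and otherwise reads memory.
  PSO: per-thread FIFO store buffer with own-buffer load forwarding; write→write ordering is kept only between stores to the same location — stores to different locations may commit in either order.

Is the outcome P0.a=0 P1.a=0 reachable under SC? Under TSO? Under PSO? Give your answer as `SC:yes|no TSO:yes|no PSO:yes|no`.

outcome vector order: (P0.a,P1.a)
[SC] allowed = {0/1; 1/0; 1/1}
[TSO] allowed = {0/0; 0/1; 1/0; 1/1}
[PSO] allowed = {0/0; 0/1; 1/0; 1/1}
target 0/0 ∈ {TSO,PSO}

SC:no TSO:yes PSO:yes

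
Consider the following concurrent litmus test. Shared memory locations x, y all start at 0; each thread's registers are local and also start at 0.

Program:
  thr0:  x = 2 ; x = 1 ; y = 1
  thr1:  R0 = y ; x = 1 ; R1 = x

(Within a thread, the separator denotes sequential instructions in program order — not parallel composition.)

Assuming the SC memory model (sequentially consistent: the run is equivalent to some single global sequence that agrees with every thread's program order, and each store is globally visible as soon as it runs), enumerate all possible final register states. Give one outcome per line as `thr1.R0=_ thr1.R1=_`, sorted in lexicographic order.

thr1.R0=0 thr1.R1=1
thr1.R0=0 thr1.R1=2
thr1.R0=1 thr1.R1=1

outcome vector order: (thr1.R0,thr1.R1)
|SC outcomes| = 3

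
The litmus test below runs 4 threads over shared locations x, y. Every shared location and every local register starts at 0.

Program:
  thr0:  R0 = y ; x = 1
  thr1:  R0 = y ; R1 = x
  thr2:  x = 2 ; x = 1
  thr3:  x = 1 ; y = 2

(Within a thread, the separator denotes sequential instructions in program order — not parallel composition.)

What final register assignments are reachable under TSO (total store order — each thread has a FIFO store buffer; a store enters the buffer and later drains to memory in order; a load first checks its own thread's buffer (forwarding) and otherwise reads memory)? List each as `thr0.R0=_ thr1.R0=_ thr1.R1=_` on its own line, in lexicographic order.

outcome vector order: (thr0.R0,thr1.R0,thr1.R1)
|TSO outcomes| = 10

thr0.R0=0 thr1.R0=0 thr1.R1=0
thr0.R0=0 thr1.R0=0 thr1.R1=1
thr0.R0=0 thr1.R0=0 thr1.R1=2
thr0.R0=0 thr1.R0=2 thr1.R1=1
thr0.R0=0 thr1.R0=2 thr1.R1=2
thr0.R0=2 thr1.R0=0 thr1.R1=0
thr0.R0=2 thr1.R0=0 thr1.R1=1
thr0.R0=2 thr1.R0=0 thr1.R1=2
thr0.R0=2 thr1.R0=2 thr1.R1=1
thr0.R0=2 thr1.R0=2 thr1.R1=2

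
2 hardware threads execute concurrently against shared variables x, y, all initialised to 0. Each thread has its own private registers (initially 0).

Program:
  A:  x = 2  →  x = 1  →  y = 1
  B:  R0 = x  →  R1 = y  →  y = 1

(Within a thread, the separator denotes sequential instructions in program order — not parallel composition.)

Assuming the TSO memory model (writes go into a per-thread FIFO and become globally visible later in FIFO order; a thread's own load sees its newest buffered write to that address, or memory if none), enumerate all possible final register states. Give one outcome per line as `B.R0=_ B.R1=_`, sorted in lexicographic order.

outcome vector order: (B.R0,B.R1)
|TSO outcomes| = 6

B.R0=0 B.R1=0
B.R0=0 B.R1=1
B.R0=1 B.R1=0
B.R0=1 B.R1=1
B.R0=2 B.R1=0
B.R0=2 B.R1=1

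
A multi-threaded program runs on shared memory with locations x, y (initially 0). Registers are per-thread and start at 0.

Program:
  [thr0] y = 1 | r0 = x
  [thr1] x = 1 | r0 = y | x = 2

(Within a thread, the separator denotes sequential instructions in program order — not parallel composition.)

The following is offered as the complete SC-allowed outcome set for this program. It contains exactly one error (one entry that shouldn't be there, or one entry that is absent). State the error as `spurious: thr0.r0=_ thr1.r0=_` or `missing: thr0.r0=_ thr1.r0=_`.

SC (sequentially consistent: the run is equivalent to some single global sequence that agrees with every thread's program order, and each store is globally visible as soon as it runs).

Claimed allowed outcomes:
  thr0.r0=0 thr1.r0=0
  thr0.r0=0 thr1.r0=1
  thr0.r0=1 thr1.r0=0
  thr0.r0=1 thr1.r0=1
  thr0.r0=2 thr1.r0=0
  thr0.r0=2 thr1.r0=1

outcome vector order: (thr0.r0,thr1.r0)
under SC → <0 1>; <1 0>; <1 1>; <2 0>; <2 1>
claimed∖SC = {<0 0>}

spurious: thr0.r0=0 thr1.r0=0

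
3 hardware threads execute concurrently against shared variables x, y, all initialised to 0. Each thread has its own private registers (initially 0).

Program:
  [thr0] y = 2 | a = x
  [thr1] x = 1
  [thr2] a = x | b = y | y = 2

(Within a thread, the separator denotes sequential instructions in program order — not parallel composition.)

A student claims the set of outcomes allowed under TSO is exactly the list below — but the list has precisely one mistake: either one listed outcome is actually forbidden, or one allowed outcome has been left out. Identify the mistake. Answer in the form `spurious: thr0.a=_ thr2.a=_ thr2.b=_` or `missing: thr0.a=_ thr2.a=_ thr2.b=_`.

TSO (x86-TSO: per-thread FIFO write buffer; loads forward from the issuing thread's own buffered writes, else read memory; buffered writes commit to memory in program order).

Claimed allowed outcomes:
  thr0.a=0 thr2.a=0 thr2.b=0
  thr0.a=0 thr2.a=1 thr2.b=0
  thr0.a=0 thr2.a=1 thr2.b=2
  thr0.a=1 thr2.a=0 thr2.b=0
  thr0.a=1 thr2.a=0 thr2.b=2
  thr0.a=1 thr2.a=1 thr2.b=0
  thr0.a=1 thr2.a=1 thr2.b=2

outcome vector order: (thr0.a,thr2.a,thr2.b)
TSO: 8 outcomes — {(0,0,0) (0,0,2) (0,1,0) (0,1,2) (1,0,0) (1,0,2) (1,1,0) (1,1,2)}
TSO∖claimed = {(0,0,2)}

missing: thr0.a=0 thr2.a=0 thr2.b=2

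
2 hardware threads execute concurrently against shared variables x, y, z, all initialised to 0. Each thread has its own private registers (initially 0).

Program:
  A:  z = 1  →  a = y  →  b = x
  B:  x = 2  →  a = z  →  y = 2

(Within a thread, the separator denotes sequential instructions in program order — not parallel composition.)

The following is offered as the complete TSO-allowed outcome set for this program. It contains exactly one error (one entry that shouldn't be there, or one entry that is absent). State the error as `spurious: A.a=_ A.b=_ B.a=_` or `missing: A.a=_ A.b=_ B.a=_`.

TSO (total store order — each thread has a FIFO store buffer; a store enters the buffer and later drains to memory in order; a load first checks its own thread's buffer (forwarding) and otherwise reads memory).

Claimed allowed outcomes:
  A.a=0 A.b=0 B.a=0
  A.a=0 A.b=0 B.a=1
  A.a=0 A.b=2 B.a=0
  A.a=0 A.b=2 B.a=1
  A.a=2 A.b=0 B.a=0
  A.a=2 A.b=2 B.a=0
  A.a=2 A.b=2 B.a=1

outcome vector order: (A.a,A.b,B.a)
TSO: 6 outcomes — {0/0/0; 0/0/1; 0/2/0; 0/2/1; 2/2/0; 2/2/1}
claimed∖TSO = {2/0/0}

spurious: A.a=2 A.b=0 B.a=0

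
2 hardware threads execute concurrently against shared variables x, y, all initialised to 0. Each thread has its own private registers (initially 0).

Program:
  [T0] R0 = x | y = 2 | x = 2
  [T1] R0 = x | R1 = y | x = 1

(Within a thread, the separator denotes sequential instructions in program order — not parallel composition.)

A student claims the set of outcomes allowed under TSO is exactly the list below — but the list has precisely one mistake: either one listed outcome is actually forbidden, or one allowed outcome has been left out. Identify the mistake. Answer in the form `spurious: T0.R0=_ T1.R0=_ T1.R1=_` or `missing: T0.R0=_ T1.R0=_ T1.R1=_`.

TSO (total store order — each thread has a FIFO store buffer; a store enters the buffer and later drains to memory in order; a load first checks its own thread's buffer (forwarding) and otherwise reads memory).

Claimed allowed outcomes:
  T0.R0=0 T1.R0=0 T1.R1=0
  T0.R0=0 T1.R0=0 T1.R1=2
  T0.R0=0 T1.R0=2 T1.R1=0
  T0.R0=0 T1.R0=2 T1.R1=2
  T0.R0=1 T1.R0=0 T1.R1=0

spurious: T0.R0=0 T1.R0=2 T1.R1=0

outcome vector order: (T0.R0,T1.R0,T1.R1)
[TSO] allowed = {(0,0,0); (0,0,2); (0,2,2); (1,0,0)}
claimed∖TSO = {(0,2,0)}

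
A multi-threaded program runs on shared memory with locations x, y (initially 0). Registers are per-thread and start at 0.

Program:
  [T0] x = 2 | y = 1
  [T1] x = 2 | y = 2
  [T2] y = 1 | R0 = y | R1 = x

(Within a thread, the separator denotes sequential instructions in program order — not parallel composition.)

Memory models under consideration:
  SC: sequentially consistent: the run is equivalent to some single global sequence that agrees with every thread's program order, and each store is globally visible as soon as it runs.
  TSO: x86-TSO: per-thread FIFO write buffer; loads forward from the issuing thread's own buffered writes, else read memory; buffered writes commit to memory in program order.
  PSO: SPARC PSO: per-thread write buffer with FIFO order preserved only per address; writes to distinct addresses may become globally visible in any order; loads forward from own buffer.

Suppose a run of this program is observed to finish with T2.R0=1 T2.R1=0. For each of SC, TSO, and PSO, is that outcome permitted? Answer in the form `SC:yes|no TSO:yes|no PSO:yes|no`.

SC:yes TSO:yes PSO:yes

outcome vector order: (T2.R0,T2.R1)
SC: 3 outcomes — {(1,0); (1,2); (2,2)}
TSO: 3 outcomes — {(1,0); (1,2); (2,2)}
PSO: 4 outcomes — {(1,0); (1,2); (2,0); (2,2)}
target (1,0) ∈ {SC,TSO,PSO}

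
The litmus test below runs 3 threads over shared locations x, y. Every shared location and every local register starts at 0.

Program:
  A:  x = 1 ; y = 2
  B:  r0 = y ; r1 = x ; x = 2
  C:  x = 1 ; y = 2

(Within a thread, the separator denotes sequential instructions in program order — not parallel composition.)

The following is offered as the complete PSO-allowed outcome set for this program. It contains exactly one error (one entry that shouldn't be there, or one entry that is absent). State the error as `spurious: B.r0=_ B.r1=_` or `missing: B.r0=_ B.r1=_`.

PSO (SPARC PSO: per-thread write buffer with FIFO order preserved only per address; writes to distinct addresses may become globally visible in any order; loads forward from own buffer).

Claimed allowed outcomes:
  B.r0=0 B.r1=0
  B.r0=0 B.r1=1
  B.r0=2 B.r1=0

missing: B.r0=2 B.r1=1

outcome vector order: (B.r0,B.r1)
PSO (4): <0 0>; <0 1>; <2 0>; <2 1>
PSO∖claimed = {<2 1>}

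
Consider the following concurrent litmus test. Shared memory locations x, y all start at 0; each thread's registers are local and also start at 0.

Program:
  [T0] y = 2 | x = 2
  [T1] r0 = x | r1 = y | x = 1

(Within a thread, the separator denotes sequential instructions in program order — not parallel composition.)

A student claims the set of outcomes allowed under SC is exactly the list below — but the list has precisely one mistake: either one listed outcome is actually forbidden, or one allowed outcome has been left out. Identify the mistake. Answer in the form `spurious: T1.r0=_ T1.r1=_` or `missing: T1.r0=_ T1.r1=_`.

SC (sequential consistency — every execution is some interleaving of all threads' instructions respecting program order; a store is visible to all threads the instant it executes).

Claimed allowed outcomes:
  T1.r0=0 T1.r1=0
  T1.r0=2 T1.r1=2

missing: T1.r0=0 T1.r1=2

outcome vector order: (T1.r0,T1.r1)
under SC → (0,0), (0,2), (2,2)
SC∖claimed = {(0,2)}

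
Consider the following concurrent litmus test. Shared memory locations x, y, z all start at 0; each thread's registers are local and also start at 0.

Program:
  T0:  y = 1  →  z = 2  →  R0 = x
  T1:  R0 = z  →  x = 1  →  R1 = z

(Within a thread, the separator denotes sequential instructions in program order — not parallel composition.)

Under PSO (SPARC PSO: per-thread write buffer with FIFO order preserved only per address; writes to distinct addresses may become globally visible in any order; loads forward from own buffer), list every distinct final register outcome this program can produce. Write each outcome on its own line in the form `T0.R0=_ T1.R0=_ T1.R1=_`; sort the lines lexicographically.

T0.R0=0 T1.R0=0 T1.R1=0
T0.R0=0 T1.R0=0 T1.R1=2
T0.R0=0 T1.R0=2 T1.R1=2
T0.R0=1 T1.R0=0 T1.R1=0
T0.R0=1 T1.R0=0 T1.R1=2
T0.R0=1 T1.R0=2 T1.R1=2

outcome vector order: (T0.R0,T1.R0,T1.R1)
|PSO outcomes| = 6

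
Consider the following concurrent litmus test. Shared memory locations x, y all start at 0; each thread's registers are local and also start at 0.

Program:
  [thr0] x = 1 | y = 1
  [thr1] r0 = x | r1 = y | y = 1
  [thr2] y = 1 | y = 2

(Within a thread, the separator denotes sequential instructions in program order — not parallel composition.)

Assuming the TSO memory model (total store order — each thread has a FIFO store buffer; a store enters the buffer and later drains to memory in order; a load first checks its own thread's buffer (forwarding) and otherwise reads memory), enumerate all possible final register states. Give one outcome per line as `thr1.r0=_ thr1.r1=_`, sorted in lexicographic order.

outcome vector order: (thr1.r0,thr1.r1)
|TSO outcomes| = 6

thr1.r0=0 thr1.r1=0
thr1.r0=0 thr1.r1=1
thr1.r0=0 thr1.r1=2
thr1.r0=1 thr1.r1=0
thr1.r0=1 thr1.r1=1
thr1.r0=1 thr1.r1=2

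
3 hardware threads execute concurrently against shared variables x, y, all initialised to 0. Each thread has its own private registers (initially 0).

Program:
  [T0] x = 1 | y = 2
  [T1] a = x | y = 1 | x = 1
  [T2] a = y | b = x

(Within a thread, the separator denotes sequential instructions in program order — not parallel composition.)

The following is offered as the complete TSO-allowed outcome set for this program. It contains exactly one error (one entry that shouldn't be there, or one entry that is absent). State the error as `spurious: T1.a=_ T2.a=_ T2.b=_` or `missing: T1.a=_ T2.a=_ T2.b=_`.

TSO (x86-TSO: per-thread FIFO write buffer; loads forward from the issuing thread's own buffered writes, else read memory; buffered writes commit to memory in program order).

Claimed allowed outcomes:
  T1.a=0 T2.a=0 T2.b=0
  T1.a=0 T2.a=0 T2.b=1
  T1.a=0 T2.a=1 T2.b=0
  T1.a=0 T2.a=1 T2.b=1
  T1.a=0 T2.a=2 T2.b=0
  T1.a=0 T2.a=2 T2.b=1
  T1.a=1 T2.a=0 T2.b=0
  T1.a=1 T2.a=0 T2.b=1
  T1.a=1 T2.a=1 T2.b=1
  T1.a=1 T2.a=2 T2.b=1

spurious: T1.a=0 T2.a=2 T2.b=0

outcome vector order: (T1.a,T2.a,T2.b)
[TSO] allowed = {(0,0,0) (0,0,1) (0,1,0) (0,1,1) (0,2,1) (1,0,0) (1,0,1) (1,1,1) (1,2,1)}
claimed∖TSO = {(0,2,0)}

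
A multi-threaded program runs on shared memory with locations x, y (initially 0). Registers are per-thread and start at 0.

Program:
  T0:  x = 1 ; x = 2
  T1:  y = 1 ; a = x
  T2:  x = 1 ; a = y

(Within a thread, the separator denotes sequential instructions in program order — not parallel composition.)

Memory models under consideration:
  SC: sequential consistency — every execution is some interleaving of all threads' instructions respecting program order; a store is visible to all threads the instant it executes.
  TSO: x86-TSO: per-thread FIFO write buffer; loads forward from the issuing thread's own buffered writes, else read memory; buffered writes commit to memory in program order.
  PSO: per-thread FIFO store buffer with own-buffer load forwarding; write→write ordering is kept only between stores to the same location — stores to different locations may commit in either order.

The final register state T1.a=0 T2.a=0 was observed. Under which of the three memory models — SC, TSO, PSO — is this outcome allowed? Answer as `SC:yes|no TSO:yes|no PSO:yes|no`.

outcome vector order: (T1.a,T2.a)
SC: 5 outcomes — {<0 1>; <1 0>; <1 1>; <2 0>; <2 1>}
TSO: 6 outcomes — {<0 0>; <0 1>; <1 0>; <1 1>; <2 0>; <2 1>}
PSO: 6 outcomes — {<0 0>; <0 1>; <1 0>; <1 1>; <2 0>; <2 1>}
target <0 0> ∈ {TSO,PSO}

SC:no TSO:yes PSO:yes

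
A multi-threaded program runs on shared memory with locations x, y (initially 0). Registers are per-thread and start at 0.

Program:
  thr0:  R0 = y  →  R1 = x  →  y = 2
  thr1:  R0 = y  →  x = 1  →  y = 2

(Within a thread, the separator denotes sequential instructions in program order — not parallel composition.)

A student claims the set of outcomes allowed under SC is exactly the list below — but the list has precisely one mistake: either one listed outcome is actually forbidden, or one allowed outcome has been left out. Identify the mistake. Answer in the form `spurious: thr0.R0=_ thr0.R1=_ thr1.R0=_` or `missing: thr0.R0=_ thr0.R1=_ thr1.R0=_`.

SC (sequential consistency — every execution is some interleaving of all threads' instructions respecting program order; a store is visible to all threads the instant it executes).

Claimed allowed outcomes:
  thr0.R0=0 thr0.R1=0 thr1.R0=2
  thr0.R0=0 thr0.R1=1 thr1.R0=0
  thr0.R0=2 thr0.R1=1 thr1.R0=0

missing: thr0.R0=0 thr0.R1=0 thr1.R0=0

outcome vector order: (thr0.R0,thr0.R1,thr1.R0)
under SC → <0 0 0>; <0 0 2>; <0 1 0>; <2 1 0>
SC∖claimed = {<0 0 0>}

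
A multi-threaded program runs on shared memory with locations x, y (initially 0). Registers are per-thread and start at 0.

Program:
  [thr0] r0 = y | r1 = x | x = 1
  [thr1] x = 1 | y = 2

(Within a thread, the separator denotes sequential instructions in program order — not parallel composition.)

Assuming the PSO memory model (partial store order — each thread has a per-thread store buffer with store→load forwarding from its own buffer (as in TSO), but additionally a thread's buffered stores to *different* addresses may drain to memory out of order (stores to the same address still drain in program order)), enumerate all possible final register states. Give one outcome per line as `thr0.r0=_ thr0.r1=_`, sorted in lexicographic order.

outcome vector order: (thr0.r0,thr0.r1)
|PSO outcomes| = 4

thr0.r0=0 thr0.r1=0
thr0.r0=0 thr0.r1=1
thr0.r0=2 thr0.r1=0
thr0.r0=2 thr0.r1=1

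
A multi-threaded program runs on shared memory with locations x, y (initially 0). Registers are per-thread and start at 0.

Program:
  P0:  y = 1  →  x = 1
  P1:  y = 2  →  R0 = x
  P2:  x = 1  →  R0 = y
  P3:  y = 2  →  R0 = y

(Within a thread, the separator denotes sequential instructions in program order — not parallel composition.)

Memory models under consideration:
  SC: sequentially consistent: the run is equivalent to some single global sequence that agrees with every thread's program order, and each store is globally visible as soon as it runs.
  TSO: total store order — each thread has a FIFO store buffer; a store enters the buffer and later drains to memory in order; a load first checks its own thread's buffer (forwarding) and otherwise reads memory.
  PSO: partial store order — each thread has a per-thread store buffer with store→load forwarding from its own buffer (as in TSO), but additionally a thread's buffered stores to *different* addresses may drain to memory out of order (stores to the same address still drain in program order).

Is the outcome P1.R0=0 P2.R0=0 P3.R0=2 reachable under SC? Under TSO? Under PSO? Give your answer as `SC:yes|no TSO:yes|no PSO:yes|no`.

outcome vector order: (P1.R0,P2.R0,P3.R0)
SC: 10 outcomes — {<0 1 1>, <0 1 2>, <0 2 1>, <0 2 2>, <1 0 1>, <1 0 2>, <1 1 1>, <1 1 2>, <1 2 1>, <1 2 2>}
TSO: 12 outcomes — {<0 0 1>, <0 0 2>, <0 1 1>, <0 1 2>, <0 2 1>, <0 2 2>, <1 0 1>, <1 0 2>, <1 1 1>, <1 1 2>, <1 2 1>, <1 2 2>}
PSO: 12 outcomes — {<0 0 1>, <0 0 2>, <0 1 1>, <0 1 2>, <0 2 1>, <0 2 2>, <1 0 1>, <1 0 2>, <1 1 1>, <1 1 2>, <1 2 1>, <1 2 2>}
target <0 0 2> ∈ {TSO,PSO}

SC:no TSO:yes PSO:yes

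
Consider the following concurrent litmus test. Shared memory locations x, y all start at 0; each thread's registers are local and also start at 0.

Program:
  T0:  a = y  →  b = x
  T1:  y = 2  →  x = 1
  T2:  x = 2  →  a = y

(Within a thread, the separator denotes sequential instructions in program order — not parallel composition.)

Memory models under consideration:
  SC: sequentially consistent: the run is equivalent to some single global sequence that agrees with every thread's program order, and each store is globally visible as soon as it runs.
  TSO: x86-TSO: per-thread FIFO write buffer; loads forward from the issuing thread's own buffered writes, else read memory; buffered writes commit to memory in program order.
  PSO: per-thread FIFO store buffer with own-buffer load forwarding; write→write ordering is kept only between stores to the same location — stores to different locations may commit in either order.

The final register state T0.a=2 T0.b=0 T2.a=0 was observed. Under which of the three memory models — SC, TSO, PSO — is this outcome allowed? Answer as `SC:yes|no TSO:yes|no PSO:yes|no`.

SC:no TSO:yes PSO:yes

outcome vector order: (T0.a,T0.b,T2.a)
SC: 11 outcomes — {<0 0 0>; <0 0 2>; <0 1 0>; <0 1 2>; <0 2 0>; <0 2 2>; <2 0 2>; <2 1 0>; <2 1 2>; <2 2 0>; <2 2 2>}
TSO: 12 outcomes — {<0 0 0>; <0 0 2>; <0 1 0>; <0 1 2>; <0 2 0>; <0 2 2>; <2 0 0>; <2 0 2>; <2 1 0>; <2 1 2>; <2 2 0>; <2 2 2>}
PSO: 12 outcomes — {<0 0 0>; <0 0 2>; <0 1 0>; <0 1 2>; <0 2 0>; <0 2 2>; <2 0 0>; <2 0 2>; <2 1 0>; <2 1 2>; <2 2 0>; <2 2 2>}
target <2 0 0> ∈ {TSO,PSO}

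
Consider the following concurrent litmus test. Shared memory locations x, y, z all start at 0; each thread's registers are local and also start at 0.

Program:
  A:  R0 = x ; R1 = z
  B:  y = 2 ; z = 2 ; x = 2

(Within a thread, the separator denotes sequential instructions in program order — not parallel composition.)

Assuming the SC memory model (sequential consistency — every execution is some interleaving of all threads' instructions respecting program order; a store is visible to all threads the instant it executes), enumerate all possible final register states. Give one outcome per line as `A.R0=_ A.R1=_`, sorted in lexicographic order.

outcome vector order: (A.R0,A.R1)
|SC outcomes| = 3

A.R0=0 A.R1=0
A.R0=0 A.R1=2
A.R0=2 A.R1=2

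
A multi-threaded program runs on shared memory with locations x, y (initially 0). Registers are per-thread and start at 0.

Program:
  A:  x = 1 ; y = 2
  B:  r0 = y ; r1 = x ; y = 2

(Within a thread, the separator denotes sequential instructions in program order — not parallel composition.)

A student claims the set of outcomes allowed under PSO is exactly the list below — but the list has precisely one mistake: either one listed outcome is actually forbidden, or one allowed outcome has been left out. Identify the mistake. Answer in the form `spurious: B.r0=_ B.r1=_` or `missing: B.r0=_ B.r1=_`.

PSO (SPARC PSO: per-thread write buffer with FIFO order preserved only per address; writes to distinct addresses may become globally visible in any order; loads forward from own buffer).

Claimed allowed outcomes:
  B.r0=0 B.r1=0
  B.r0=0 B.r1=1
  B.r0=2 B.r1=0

missing: B.r0=2 B.r1=1

outcome vector order: (B.r0,B.r1)
[PSO] allowed = {00, 01, 20, 21}
PSO∖claimed = {21}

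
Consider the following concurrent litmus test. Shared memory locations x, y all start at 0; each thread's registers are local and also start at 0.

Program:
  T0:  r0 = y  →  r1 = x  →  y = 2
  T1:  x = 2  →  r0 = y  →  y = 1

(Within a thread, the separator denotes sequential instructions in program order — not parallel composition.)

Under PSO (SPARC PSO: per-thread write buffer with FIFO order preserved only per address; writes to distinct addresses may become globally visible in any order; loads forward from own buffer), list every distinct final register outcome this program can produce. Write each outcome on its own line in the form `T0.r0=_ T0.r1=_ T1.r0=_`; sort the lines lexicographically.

T0.r0=0 T0.r1=0 T1.r0=0
T0.r0=0 T0.r1=0 T1.r0=2
T0.r0=0 T0.r1=2 T1.r0=0
T0.r0=0 T0.r1=2 T1.r0=2
T0.r0=1 T0.r1=0 T1.r0=0
T0.r0=1 T0.r1=2 T1.r0=0

outcome vector order: (T0.r0,T0.r1,T1.r0)
|PSO outcomes| = 6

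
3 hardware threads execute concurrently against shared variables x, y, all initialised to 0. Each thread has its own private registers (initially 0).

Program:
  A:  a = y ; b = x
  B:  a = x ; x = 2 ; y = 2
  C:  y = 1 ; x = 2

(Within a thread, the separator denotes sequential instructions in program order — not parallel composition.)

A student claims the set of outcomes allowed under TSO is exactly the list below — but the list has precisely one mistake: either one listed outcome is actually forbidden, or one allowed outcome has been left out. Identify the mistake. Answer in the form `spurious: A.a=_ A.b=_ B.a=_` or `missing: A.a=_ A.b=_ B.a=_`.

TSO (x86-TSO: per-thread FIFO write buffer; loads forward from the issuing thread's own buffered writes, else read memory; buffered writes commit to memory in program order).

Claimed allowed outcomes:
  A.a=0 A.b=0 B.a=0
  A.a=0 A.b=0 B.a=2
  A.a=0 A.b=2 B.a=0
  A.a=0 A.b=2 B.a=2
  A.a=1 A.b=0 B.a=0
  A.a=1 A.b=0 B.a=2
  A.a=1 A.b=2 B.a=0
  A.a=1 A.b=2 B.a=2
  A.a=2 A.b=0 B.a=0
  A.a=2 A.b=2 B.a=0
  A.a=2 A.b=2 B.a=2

spurious: A.a=2 A.b=0 B.a=0

outcome vector order: (A.a,A.b,B.a)
TSO: 10 outcomes — {000; 002; 020; 022; 100; 102; 120; 122; 220; 222}
claimed∖TSO = {200}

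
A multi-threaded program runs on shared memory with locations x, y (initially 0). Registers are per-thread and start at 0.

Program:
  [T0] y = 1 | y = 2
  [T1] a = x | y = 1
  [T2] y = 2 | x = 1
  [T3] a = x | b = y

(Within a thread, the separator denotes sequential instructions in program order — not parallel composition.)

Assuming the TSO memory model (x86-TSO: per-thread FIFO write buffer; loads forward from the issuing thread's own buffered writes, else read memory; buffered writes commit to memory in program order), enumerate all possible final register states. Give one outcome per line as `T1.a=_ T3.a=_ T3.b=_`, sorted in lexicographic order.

outcome vector order: (T1.a,T3.a,T3.b)
|TSO outcomes| = 10

T1.a=0 T3.a=0 T3.b=0
T1.a=0 T3.a=0 T3.b=1
T1.a=0 T3.a=0 T3.b=2
T1.a=0 T3.a=1 T3.b=1
T1.a=0 T3.a=1 T3.b=2
T1.a=1 T3.a=0 T3.b=0
T1.a=1 T3.a=0 T3.b=1
T1.a=1 T3.a=0 T3.b=2
T1.a=1 T3.a=1 T3.b=1
T1.a=1 T3.a=1 T3.b=2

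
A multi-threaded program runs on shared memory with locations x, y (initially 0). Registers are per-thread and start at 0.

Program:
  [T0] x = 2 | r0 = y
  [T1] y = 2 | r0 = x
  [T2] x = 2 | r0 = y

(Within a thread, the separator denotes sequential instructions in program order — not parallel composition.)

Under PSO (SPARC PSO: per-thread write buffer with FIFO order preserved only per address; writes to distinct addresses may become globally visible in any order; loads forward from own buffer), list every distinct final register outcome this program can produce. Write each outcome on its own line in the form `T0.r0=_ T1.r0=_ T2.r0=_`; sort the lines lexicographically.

T0.r0=0 T1.r0=0 T2.r0=0
T0.r0=0 T1.r0=0 T2.r0=2
T0.r0=0 T1.r0=2 T2.r0=0
T0.r0=0 T1.r0=2 T2.r0=2
T0.r0=2 T1.r0=0 T2.r0=0
T0.r0=2 T1.r0=0 T2.r0=2
T0.r0=2 T1.r0=2 T2.r0=0
T0.r0=2 T1.r0=2 T2.r0=2

outcome vector order: (T0.r0,T1.r0,T2.r0)
|PSO outcomes| = 8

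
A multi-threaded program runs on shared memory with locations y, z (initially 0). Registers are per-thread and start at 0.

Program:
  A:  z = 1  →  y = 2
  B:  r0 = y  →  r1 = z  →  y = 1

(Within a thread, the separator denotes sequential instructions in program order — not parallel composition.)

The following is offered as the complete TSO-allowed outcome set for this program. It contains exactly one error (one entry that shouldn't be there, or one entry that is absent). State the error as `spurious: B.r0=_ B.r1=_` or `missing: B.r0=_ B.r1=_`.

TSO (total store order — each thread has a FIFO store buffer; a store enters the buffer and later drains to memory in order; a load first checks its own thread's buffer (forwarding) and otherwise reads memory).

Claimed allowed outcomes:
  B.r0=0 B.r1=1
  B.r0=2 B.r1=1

outcome vector order: (B.r0,B.r1)
TSO: 3 outcomes — {00, 01, 21}
TSO∖claimed = {00}

missing: B.r0=0 B.r1=0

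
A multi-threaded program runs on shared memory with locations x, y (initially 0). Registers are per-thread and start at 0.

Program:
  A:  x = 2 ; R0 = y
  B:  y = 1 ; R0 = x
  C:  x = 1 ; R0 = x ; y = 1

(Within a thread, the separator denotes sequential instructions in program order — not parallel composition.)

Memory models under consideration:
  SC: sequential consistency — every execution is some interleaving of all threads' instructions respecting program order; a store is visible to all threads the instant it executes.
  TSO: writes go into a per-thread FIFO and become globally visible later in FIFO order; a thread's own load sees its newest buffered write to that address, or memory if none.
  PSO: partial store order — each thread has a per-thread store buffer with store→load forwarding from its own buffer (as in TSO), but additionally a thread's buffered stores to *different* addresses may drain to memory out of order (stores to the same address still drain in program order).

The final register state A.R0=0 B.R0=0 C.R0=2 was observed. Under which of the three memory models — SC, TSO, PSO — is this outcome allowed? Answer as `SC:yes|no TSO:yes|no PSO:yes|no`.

SC:no TSO:yes PSO:yes

outcome vector order: (A.R0,B.R0,C.R0)
under SC → 0/1/1, 0/2/1, 0/2/2, 1/0/1, 1/0/2, 1/1/1, 1/1/2, 1/2/1, 1/2/2
under TSO → 0/0/1, 0/0/2, 0/1/1, 0/1/2, 0/2/1, 0/2/2, 1/0/1, 1/0/2, 1/1/1, 1/1/2, 1/2/1, 1/2/2
under PSO → 0/0/1, 0/0/2, 0/1/1, 0/1/2, 0/2/1, 0/2/2, 1/0/1, 1/0/2, 1/1/1, 1/1/2, 1/2/1, 1/2/2
target 0/0/2 ∈ {TSO,PSO}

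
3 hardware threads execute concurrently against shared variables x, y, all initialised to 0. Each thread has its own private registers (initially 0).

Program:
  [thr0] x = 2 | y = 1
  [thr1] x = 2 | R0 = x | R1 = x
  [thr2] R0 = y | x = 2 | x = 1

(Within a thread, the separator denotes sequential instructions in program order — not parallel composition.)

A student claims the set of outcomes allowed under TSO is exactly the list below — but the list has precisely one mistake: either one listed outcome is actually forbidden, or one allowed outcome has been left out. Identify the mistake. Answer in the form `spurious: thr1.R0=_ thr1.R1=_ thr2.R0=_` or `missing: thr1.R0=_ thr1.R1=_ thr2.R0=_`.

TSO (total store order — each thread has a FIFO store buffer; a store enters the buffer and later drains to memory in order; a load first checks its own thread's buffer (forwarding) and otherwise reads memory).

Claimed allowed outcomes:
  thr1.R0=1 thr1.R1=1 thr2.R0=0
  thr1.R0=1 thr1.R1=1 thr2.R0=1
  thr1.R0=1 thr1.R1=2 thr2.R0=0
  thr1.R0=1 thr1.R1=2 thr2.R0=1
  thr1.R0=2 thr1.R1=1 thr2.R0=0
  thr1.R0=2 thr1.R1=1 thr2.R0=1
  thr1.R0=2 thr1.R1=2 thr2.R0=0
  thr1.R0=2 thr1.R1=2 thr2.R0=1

spurious: thr1.R0=1 thr1.R1=2 thr2.R0=1

outcome vector order: (thr1.R0,thr1.R1,thr2.R0)
TSO: 7 outcomes — {1/1/0; 1/1/1; 1/2/0; 2/1/0; 2/1/1; 2/2/0; 2/2/1}
claimed∖TSO = {1/2/1}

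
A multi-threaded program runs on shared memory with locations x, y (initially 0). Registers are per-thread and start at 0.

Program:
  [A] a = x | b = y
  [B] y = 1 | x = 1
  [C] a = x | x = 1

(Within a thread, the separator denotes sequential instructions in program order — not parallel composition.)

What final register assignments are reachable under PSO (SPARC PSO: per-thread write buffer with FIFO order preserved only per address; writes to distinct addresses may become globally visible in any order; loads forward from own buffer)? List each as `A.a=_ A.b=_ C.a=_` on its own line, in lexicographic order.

A.a=0 A.b=0 C.a=0
A.a=0 A.b=0 C.a=1
A.a=0 A.b=1 C.a=0
A.a=0 A.b=1 C.a=1
A.a=1 A.b=0 C.a=0
A.a=1 A.b=0 C.a=1
A.a=1 A.b=1 C.a=0
A.a=1 A.b=1 C.a=1

outcome vector order: (A.a,A.b,C.a)
|PSO outcomes| = 8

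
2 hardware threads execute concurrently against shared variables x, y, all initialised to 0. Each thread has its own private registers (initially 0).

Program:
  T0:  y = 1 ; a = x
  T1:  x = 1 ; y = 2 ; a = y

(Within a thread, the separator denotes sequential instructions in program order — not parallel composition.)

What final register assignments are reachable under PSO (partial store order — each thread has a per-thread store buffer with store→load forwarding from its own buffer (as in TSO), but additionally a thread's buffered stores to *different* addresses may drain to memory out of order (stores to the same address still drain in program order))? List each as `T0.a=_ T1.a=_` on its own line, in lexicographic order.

outcome vector order: (T0.a,T1.a)
|PSO outcomes| = 4

T0.a=0 T1.a=1
T0.a=0 T1.a=2
T0.a=1 T1.a=1
T0.a=1 T1.a=2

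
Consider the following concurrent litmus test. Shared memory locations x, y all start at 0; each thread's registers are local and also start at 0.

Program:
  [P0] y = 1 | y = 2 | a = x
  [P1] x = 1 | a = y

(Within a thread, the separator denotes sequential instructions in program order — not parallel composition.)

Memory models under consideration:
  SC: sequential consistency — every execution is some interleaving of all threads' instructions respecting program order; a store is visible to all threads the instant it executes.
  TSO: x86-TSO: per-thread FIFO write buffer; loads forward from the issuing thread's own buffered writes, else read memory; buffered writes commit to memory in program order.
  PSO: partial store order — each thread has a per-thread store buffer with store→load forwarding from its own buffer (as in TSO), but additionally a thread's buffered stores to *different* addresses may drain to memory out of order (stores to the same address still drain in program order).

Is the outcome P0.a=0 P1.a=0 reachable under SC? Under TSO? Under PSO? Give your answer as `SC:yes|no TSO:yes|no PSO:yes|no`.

SC:no TSO:yes PSO:yes

outcome vector order: (P0.a,P1.a)
SC: 4 outcomes — {(0,2) (1,0) (1,1) (1,2)}
TSO: 6 outcomes — {(0,0) (0,1) (0,2) (1,0) (1,1) (1,2)}
PSO: 6 outcomes — {(0,0) (0,1) (0,2) (1,0) (1,1) (1,2)}
target (0,0) ∈ {TSO,PSO}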